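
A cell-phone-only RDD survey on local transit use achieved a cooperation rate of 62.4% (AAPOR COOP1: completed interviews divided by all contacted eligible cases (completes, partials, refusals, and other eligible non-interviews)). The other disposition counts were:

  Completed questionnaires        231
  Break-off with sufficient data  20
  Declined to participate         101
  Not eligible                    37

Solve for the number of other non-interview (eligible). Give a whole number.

COOP1 = 231 / D = 0.624
D = 231 / 0.624 = 370.2
Remaining denominator categories sum to 352
other non-interview (eligible) = 370.2 − 352 ≈ 18

18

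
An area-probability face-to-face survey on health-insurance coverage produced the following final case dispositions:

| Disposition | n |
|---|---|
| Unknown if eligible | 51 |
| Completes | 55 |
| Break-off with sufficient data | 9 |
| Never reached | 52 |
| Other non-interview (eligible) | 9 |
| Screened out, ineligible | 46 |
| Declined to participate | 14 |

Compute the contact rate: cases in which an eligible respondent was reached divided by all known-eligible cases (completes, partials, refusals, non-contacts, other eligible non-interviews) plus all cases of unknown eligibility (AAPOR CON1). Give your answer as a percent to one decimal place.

Top = 55 + 9 + 14 + 9 = 87
Denom = 55 + 9 + 14 + 52 + 9 + 51 = 190
CON1 = 87 / 190 = 0.4579

45.8%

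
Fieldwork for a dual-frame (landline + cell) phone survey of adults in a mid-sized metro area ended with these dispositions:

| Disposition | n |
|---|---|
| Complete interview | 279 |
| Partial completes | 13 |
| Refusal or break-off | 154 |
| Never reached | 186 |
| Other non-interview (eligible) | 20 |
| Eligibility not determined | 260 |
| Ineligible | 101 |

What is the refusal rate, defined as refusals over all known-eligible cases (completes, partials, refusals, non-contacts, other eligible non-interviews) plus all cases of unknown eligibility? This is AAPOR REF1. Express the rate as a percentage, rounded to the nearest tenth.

16.9%

Num = 154
Denominator = 279 + 13 + 154 + 186 + 20 + 260 = 912
REF1 = 154 / 912 = 0.1689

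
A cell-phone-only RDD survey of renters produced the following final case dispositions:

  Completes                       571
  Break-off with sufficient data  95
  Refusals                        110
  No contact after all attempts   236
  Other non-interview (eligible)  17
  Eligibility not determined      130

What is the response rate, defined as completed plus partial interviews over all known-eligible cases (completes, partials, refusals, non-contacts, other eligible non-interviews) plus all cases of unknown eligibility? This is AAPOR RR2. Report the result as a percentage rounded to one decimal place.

Num: 571 + 95 = 666
Denom: 571 + 95 + 110 + 236 + 17 + 130 = 1159
RR2 = 666 / 1159 = 0.5746

57.5%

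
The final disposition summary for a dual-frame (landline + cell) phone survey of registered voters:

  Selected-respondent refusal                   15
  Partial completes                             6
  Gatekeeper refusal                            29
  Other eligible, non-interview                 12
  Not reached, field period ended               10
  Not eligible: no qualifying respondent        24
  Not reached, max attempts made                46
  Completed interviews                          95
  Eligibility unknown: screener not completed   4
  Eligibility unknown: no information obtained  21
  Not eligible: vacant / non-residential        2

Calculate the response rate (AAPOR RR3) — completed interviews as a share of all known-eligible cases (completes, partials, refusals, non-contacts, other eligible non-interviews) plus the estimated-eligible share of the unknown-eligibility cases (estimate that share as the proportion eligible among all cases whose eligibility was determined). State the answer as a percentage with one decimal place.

Declined to participate = 29 + 15 = 44
No answer / not reached = 10 + 46 = 56
Unknown eligibility = 4 + 21 = 25
Screened out, ineligible = 24 + 2 = 26
Numerator = 95
Eligible (known) = 95 + 6 + 44 + 56 + 12 = 213
e = 213 / (213 + 26) = 213 / 239 = 0.8912
e × U = 0.8912 × 25 = 22.28
Base = 213 + 22.28 = 235.28
RR3 = 95 / 235.28 = 0.4038

40.4%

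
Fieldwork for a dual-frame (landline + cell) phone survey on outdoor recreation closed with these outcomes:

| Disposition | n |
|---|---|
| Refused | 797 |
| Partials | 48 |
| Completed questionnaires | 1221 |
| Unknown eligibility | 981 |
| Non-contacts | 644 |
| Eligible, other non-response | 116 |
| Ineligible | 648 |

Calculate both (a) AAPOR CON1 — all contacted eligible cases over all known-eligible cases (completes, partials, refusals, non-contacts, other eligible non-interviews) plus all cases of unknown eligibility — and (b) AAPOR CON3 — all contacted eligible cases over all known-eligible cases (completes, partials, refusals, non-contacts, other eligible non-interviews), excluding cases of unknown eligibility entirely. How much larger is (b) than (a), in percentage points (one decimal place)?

19.9

Numerator = 1221 + 48 + 797 + 116 = 2182
Denominator = 1221 + 48 + 797 + 644 + 116 + 981 = 3807
CON1 = 2182 / 3807 = 0.5732
Denominator = 1221 + 48 + 797 + 644 + 116 = 2826
CON3 = 2182 / 2826 = 0.7721
Difference = 77.21 − 57.32 = 19.89 percentage points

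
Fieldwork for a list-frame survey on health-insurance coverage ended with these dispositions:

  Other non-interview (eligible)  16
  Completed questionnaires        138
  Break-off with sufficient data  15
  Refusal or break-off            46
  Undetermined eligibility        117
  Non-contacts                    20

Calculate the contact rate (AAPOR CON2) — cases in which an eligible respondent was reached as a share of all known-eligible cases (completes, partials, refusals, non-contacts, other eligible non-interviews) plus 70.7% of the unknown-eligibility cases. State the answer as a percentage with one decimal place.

67.7%

Numerator = 138 + 15 + 46 + 16 = 215
Eligible (known) = 138 + 15 + 46 + 20 + 16 = 235
e × U = 0.7070 × 117 = 82.72
Denom = 235 + 82.72 = 317.72
CON2 = 215 / 317.72 = 0.6767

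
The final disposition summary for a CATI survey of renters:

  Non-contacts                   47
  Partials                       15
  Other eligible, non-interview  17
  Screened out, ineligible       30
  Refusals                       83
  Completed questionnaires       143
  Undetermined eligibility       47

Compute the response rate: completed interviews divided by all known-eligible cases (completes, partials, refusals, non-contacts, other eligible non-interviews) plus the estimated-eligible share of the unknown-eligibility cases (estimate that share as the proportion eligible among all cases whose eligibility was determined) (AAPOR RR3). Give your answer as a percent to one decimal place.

Numerator: 143
Eligible (known): 143 + 15 + 83 + 47 + 17 = 305
e = 305 / (305 + 30) = 305 / 335 = 0.9104
e × U: 0.9104 × 47 = 42.79
Base: 305 + 42.79 = 347.79
RR3 = 143 / 347.79 = 0.4112

41.1%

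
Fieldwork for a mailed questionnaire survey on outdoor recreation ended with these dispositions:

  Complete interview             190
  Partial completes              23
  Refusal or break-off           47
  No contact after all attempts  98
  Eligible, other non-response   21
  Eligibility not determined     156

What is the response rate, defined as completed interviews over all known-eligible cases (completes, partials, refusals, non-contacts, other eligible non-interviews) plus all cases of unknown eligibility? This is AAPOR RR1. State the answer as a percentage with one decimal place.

Num = 190
Base = 190 + 23 + 47 + 98 + 21 + 156 = 535
RR1 = 190 / 535 = 0.3551

35.5%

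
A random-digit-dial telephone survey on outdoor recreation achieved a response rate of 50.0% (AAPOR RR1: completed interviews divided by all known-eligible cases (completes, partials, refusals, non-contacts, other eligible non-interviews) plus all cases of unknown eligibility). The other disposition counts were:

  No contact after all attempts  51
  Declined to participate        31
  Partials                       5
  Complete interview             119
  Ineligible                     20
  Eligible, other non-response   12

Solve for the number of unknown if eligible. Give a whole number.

RR1 = 119 / D = 0.500
D = 119 / 0.500 = 238.0
Other denominator terms total 218
unknown if eligible = 238.0 − 218 ≈ 20

20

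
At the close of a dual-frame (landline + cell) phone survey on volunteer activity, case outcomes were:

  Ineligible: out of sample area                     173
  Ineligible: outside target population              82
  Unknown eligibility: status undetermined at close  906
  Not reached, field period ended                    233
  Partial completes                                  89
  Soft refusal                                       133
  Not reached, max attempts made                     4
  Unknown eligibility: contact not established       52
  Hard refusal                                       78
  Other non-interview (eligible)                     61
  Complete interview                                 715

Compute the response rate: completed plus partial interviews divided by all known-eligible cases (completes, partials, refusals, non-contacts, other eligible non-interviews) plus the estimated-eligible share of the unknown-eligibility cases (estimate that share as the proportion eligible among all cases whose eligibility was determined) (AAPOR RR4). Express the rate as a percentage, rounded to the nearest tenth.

38.0%

Declined to participate = 78 + 133 = 211
No answer / not reached = 233 + 4 = 237
Unknown if eligible = 52 + 906 = 958
Not eligible = 82 + 173 = 255
Top = 715 + 89 = 804
Eligible (known) = 715 + 89 + 211 + 237 + 61 = 1313
e = 1313 / (1313 + 255) = 1313 / 1568 = 0.8374
e × U = 0.8374 × 958 = 802.23
Denominator = 1313 + 802.23 = 2115.23
RR4 = 804 / 2115.23 = 0.3801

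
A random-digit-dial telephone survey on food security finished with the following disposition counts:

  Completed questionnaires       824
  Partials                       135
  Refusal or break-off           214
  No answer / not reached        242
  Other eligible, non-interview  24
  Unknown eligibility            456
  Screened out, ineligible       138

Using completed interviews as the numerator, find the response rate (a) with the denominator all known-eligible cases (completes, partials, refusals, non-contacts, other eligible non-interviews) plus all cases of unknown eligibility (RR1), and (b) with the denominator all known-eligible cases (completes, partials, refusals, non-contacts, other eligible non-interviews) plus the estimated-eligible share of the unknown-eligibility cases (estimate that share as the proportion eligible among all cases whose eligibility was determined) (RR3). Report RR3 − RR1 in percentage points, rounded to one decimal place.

0.9

Num: 824
Denominator: 824 + 135 + 214 + 242 + 24 + 456 = 1895
RR1 = 824 / 1895 = 0.4348
Determined eligible: 824 + 135 + 214 + 242 + 24 = 1439
e = 1439 / (1439 + 138) = 1439 / 1577 = 0.9125
Estimated eligible among unknowns: 0.9125 × 456 = 416.10
Denominator: 1439 + 416.10 = 1855.10
RR3 = 824 / 1855.10 = 0.4442
Difference = 44.42 − 43.48 = 0.94 percentage points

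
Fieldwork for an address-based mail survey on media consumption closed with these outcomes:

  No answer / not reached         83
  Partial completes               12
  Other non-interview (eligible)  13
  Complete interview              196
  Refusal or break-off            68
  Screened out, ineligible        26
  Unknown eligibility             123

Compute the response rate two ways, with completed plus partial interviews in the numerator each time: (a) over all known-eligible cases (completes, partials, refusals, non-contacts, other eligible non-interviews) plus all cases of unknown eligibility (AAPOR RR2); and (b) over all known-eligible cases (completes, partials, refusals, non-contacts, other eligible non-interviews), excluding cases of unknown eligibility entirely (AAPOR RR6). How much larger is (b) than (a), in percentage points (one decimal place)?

13.9

Numerator = 196 + 12 = 208
Base = 196 + 12 + 68 + 83 + 13 + 123 = 495
RR2 = 208 / 495 = 0.4202
Base = 196 + 12 + 68 + 83 + 13 = 372
RR6 = 208 / 372 = 0.5591
Difference = 55.91 − 42.02 = 13.89 percentage points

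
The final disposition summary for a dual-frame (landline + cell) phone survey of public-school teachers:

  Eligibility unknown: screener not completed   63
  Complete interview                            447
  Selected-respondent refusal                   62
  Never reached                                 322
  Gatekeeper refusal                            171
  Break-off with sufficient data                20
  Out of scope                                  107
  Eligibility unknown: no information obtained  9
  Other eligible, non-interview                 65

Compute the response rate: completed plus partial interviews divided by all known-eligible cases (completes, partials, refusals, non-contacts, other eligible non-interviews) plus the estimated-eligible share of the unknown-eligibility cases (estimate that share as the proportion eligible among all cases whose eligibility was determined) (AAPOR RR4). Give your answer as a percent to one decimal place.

40.5%

Refusal or break-off = 171 + 62 = 233
Unknown eligibility = 63 + 9 = 72
Top → 447 + 20 = 467
Eligible (known) → 447 + 20 + 233 + 322 + 65 = 1087
e = 1087 / (1087 + 107) = 1087 / 1194 = 0.9104
Estimated eligible among unknowns → 0.9104 × 72 = 65.55
Denom → 1087 + 65.55 = 1152.55
RR4 = 467 / 1152.55 = 0.4052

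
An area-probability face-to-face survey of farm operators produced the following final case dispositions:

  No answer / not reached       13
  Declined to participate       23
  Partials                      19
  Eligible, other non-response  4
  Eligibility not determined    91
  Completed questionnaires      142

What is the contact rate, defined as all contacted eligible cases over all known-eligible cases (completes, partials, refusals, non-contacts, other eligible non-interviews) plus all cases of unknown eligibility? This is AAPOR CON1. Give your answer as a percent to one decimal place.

64.4%

Num → 142 + 19 + 23 + 4 = 188
Denominator → 142 + 19 + 23 + 13 + 4 + 91 = 292
CON1 = 188 / 292 = 0.6438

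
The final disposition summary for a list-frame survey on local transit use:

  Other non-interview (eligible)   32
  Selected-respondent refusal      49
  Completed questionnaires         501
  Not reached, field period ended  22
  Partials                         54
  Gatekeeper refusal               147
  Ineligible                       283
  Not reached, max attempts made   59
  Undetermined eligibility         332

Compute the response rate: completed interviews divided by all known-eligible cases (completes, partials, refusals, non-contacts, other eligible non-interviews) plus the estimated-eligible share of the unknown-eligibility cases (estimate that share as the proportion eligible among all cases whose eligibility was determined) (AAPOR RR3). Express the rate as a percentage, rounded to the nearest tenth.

45.0%

Refusals = 147 + 49 = 196
No answer / not reached = 22 + 59 = 81
Num = 501
Determined eligible = 501 + 54 + 196 + 81 + 32 = 864
e = 864 / (864 + 283) = 864 / 1147 = 0.7533
Eligible share of unknowns = 0.7533 × 332 = 250.10
Base = 864 + 250.10 = 1114.10
RR3 = 501 / 1114.10 = 0.4497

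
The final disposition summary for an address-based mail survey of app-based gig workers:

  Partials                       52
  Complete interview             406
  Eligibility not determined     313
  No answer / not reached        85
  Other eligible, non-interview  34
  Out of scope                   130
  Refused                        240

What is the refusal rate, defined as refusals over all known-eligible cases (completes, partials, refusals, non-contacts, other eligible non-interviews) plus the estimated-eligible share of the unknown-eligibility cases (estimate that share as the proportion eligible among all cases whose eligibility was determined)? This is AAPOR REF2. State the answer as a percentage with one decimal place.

22.1%

Num = 240
Determined eligible = 406 + 52 + 240 + 85 + 34 = 817
e = 817 / (817 + 130) = 817 / 947 = 0.8627
Estimated eligible among unknowns = 0.8627 × 313 = 270.03
Base = 817 + 270.03 = 1087.03
REF2 = 240 / 1087.03 = 0.2208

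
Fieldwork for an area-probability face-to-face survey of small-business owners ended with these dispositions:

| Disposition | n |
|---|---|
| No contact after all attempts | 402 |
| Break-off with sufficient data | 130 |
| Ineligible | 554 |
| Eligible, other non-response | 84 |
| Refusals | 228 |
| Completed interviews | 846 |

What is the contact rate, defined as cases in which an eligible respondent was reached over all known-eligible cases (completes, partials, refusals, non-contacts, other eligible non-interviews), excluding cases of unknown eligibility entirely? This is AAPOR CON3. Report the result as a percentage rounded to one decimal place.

Num → 846 + 130 + 228 + 84 = 1288
Denom → 846 + 130 + 228 + 402 + 84 = 1690
CON3 = 1288 / 1690 = 0.7621

76.2%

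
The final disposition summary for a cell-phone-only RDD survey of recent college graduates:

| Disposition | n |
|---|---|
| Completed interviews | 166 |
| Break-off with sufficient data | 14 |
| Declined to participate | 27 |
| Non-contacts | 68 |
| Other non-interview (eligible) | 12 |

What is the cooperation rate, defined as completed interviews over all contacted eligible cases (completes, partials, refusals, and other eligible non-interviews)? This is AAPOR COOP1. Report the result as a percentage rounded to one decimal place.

Top: 166
Denom: 166 + 14 + 27 + 12 = 219
COOP1 = 166 / 219 = 0.7580

75.8%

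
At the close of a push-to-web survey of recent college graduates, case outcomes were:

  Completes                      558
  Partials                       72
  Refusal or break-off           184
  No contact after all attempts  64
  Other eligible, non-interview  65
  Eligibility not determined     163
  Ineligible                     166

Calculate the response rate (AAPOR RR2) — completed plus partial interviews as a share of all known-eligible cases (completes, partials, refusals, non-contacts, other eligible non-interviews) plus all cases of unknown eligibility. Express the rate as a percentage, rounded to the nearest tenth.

Top = 558 + 72 = 630
Denom = 558 + 72 + 184 + 64 + 65 + 163 = 1106
RR2 = 630 / 1106 = 0.5696

57.0%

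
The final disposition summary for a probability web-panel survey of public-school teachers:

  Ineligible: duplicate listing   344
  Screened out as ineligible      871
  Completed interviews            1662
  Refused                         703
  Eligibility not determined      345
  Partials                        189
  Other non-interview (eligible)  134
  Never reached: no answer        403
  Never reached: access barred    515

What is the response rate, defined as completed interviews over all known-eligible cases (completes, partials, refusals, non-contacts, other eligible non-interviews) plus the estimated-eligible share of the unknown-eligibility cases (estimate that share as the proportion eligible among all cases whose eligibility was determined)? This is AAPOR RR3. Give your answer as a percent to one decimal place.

43.0%

No contact after all attempts = 403 + 515 = 918
Screened out, ineligible = 871 + 344 = 1215
Numerator = 1662
Determined eligible = 1662 + 189 + 703 + 918 + 134 = 3606
e = 3606 / (3606 + 1215) = 3606 / 4821 = 0.7480
Estimated eligible among unknowns = 0.7480 × 345 = 258.06
Denom = 3606 + 258.06 = 3864.06
RR3 = 1662 / 3864.06 = 0.4301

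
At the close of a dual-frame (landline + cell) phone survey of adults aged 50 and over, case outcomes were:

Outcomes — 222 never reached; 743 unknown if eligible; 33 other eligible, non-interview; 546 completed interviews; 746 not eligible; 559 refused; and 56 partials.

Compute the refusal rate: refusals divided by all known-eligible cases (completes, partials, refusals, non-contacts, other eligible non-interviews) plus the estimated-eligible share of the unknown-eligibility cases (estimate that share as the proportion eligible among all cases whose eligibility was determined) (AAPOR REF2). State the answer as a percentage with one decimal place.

29.4%

Numerator = 559
Determined eligible = 546 + 56 + 559 + 222 + 33 = 1416
e = 1416 / (1416 + 746) = 1416 / 2162 = 0.6549
Eligible share of unknowns = 0.6549 × 743 = 486.59
Denom = 1416 + 486.59 = 1902.59
REF2 = 559 / 1902.59 = 0.2938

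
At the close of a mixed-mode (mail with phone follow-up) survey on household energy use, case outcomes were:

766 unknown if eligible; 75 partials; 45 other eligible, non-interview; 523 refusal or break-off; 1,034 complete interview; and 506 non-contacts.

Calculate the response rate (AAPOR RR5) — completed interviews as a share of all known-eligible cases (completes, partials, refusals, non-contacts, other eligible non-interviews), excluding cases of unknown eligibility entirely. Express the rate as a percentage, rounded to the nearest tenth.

47.4%

Numerator → 1034
Base → 1034 + 75 + 523 + 506 + 45 = 2183
RR5 = 1034 / 2183 = 0.4737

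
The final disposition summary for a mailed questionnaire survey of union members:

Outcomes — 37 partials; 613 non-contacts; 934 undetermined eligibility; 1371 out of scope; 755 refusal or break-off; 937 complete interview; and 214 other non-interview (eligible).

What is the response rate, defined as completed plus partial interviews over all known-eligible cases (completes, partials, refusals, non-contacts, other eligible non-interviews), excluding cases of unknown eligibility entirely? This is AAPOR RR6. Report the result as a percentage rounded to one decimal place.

Num = 937 + 37 = 974
Denom = 937 + 37 + 755 + 613 + 214 = 2556
RR6 = 974 / 2556 = 0.3811

38.1%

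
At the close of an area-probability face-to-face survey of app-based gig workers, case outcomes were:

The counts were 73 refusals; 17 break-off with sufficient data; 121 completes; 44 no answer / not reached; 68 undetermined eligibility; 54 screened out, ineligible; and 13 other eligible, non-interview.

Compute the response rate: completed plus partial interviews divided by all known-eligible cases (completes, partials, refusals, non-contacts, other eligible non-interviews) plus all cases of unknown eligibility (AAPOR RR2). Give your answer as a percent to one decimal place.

Numerator → 121 + 17 = 138
Denom → 121 + 17 + 73 + 44 + 13 + 68 = 336
RR2 = 138 / 336 = 0.4107

41.1%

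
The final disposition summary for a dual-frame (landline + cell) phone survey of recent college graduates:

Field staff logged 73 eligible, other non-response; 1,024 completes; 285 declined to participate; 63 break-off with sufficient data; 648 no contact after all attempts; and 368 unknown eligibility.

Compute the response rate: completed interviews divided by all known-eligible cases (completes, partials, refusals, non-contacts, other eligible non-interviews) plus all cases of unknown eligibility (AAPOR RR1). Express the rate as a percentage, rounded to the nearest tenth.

Num → 1024
Denominator → 1024 + 63 + 285 + 648 + 73 + 368 = 2461
RR1 = 1024 / 2461 = 0.4161

41.6%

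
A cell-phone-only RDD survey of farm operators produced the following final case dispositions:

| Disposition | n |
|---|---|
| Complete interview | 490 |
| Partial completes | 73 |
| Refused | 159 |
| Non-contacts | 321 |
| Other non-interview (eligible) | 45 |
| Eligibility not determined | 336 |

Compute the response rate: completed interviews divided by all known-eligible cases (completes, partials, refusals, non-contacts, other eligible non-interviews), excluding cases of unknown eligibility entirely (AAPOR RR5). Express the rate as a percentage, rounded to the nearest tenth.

Top: 490
Base: 490 + 73 + 159 + 321 + 45 = 1088
RR5 = 490 / 1088 = 0.4504

45.0%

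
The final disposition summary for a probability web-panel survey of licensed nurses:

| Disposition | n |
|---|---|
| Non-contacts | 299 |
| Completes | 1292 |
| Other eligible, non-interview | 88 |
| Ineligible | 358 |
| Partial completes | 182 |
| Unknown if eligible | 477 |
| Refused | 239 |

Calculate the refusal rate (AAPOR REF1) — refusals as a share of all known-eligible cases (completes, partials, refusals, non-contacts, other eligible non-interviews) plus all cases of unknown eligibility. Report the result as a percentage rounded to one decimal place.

Top → 239
Base → 1292 + 182 + 239 + 299 + 88 + 477 = 2577
REF1 = 239 / 2577 = 0.0927

9.3%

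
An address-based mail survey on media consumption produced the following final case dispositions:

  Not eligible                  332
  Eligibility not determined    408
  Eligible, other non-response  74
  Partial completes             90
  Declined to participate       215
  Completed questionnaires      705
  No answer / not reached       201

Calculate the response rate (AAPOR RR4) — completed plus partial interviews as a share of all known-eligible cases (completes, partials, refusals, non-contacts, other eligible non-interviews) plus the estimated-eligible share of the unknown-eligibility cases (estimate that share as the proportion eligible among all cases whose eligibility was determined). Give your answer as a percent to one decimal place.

Num = 705 + 90 = 795
Eligible (known) = 705 + 90 + 215 + 201 + 74 = 1285
e = 1285 / (1285 + 332) = 1285 / 1617 = 0.7947
Estimated eligible among unknowns = 0.7947 × 408 = 324.24
Denominator = 1285 + 324.24 = 1609.24
RR4 = 795 / 1609.24 = 0.4940

49.4%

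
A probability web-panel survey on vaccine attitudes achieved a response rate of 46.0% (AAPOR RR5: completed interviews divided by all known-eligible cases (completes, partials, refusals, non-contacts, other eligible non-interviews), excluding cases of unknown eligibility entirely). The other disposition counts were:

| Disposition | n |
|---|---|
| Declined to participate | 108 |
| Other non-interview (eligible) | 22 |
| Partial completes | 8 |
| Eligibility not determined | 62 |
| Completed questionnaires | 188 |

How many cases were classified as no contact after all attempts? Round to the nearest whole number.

83

RR5 = 188 / D = 0.460
D = 188 / 0.460 = 408.7
Remaining denominator categories sum to 326
no contact after all attempts = 408.7 − 326 ≈ 83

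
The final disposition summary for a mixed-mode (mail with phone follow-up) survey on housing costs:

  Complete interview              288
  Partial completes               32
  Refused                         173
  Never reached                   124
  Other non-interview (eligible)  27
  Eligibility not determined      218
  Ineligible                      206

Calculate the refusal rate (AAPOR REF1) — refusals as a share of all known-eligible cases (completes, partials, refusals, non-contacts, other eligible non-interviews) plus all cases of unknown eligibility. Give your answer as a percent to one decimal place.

Numerator → 173
Base → 288 + 32 + 173 + 124 + 27 + 218 = 862
REF1 = 173 / 862 = 0.2007

20.1%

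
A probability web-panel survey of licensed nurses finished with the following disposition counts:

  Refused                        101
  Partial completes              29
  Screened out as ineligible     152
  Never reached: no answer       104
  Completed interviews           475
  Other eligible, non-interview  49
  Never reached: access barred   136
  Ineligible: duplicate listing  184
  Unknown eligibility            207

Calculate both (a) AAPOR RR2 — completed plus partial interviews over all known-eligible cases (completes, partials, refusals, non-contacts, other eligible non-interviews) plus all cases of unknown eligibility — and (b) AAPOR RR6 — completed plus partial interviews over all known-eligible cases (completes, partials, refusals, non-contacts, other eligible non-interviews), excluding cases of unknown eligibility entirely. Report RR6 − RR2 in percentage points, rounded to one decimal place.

10.6

Non-contacts = 104 + 136 = 240
Screened out, ineligible = 152 + 184 = 336
Num → 475 + 29 = 504
Denominator → 475 + 29 + 101 + 240 + 49 + 207 = 1101
RR2 = 504 / 1101 = 0.4578
Denominator → 475 + 29 + 101 + 240 + 49 = 894
RR6 = 504 / 894 = 0.5638
Difference = 56.38 − 45.78 = 10.60 percentage points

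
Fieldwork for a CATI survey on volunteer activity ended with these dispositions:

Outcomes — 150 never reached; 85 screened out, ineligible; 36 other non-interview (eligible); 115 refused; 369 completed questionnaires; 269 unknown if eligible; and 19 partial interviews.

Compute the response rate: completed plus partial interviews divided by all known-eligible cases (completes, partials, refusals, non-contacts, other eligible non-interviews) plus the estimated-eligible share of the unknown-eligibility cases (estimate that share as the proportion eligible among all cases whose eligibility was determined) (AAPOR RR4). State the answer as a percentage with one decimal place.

41.8%

Numerator: 369 + 19 = 388
Eligible (known): 369 + 19 + 115 + 150 + 36 = 689
e = 689 / (689 + 85) = 689 / 774 = 0.8902
e × U: 0.8902 × 269 = 239.46
Denominator: 689 + 239.46 = 928.46
RR4 = 388 / 928.46 = 0.4179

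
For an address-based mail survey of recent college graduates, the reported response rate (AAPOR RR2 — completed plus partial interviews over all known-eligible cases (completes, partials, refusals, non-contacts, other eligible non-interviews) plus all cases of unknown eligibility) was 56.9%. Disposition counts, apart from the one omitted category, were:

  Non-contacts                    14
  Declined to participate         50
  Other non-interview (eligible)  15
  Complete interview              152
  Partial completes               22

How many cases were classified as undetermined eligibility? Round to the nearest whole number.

53

Numerator = 152 + 22 = 174
RR2 = 174 / D = 0.569
D = 174 / 0.569 = 305.8
Other denominator terms total 253
undetermined eligibility = 305.8 − 253 ≈ 53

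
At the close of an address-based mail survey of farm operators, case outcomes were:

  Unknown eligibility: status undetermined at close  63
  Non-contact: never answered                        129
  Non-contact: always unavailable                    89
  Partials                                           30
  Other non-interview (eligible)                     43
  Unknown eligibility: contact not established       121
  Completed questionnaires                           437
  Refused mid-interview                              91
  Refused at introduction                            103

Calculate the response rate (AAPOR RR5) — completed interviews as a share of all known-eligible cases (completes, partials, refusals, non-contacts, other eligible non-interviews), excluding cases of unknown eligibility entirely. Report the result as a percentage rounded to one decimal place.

Refusals = 103 + 91 = 194
Never reached = 129 + 89 = 218
Unknown eligibility = 121 + 63 = 184
Numerator → 437
Denominator → 437 + 30 + 194 + 218 + 43 = 922
RR5 = 437 / 922 = 0.4740

47.4%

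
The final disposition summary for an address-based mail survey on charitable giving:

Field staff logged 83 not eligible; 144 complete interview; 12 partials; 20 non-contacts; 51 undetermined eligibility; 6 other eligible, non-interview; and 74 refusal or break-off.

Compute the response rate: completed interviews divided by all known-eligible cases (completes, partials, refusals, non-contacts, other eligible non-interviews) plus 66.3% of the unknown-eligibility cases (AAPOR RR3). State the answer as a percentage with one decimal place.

49.7%

Top = 144
Determined eligible = 144 + 12 + 74 + 20 + 6 = 256
e × U = 0.6630 × 51 = 33.81
Denom = 256 + 33.81 = 289.81
RR3 = 144 / 289.81 = 0.4969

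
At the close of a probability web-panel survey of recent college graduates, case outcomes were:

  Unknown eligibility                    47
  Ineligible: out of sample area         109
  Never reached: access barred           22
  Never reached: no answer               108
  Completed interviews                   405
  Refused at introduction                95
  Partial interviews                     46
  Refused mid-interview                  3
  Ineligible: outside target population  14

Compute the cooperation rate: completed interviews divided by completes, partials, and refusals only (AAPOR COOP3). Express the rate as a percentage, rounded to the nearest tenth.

73.8%

Refusals = 95 + 3 = 98
Never reached = 108 + 22 = 130
Not eligible = 14 + 109 = 123
Num = 405
Denominator = 405 + 46 + 98 = 549
COOP3 = 405 / 549 = 0.7377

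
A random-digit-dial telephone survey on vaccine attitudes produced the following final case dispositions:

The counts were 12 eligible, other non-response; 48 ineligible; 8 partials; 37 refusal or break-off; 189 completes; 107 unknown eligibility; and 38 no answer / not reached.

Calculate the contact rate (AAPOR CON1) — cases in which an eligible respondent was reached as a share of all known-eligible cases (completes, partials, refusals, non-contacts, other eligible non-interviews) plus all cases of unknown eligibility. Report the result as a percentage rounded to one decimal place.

Numerator → 189 + 8 + 37 + 12 = 246
Base → 189 + 8 + 37 + 38 + 12 + 107 = 391
CON1 = 246 / 391 = 0.6292

62.9%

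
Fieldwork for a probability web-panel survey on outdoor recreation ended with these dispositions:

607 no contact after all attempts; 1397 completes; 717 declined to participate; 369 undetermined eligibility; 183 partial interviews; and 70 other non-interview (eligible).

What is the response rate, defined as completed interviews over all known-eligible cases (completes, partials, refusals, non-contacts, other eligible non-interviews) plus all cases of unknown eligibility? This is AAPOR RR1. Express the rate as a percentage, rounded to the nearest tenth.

Top → 1397
Base → 1397 + 183 + 717 + 607 + 70 + 369 = 3343
RR1 = 1397 / 3343 = 0.4179

41.8%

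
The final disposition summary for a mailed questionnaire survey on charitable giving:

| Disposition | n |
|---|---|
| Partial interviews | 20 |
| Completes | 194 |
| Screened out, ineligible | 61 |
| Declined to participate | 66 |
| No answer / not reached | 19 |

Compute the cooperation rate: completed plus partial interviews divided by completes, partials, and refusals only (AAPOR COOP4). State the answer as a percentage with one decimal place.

76.4%

Top = 194 + 20 = 214
Denom = 194 + 20 + 66 = 280
COOP4 = 214 / 280 = 0.7643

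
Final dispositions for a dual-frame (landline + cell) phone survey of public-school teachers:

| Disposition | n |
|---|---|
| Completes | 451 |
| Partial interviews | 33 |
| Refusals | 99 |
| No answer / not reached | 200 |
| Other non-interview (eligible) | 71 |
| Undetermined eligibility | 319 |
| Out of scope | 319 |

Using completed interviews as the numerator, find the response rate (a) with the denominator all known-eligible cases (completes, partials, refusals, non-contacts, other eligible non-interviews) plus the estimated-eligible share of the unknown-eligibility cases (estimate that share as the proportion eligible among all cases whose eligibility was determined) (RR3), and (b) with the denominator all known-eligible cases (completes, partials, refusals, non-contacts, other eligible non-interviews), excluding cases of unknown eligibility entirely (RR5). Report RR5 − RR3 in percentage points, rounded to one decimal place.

Num = 451
Known eligible = 451 + 33 + 99 + 200 + 71 = 854
e = 854 / (854 + 319) = 854 / 1173 = 0.7280
Estimated eligible among unknowns = 0.7280 × 319 = 232.23
Denom = 854 + 232.23 = 1086.23
RR3 = 451 / 1086.23 = 0.4152
Denom = 451 + 33 + 99 + 200 + 71 = 854
RR5 = 451 / 854 = 0.5281
Difference = 52.81 − 41.52 = 11.29 percentage points

11.3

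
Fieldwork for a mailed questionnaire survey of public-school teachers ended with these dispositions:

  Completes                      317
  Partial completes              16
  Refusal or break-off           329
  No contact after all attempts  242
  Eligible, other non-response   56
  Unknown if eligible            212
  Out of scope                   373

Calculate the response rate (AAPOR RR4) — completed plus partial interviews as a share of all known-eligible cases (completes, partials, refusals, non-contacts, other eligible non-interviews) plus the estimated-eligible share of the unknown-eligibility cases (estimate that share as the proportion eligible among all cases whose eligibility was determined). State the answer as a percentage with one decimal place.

Numerator = 317 + 16 = 333
Known eligible = 317 + 16 + 329 + 242 + 56 = 960
e = 960 / (960 + 373) = 960 / 1333 = 0.7202
Eligible share of unknowns = 0.7202 × 212 = 152.68
Denominator = 960 + 152.68 = 1112.68
RR4 = 333 / 1112.68 = 0.2993

29.9%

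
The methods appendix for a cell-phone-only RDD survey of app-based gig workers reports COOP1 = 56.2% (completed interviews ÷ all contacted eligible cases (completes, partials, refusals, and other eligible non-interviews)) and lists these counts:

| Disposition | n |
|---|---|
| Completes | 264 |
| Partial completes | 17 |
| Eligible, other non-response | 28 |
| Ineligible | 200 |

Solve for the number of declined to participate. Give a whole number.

COOP1 = 264 / D = 0.562
D = 264 / 0.562 = 469.8
Remaining denominator categories sum to 309
declined to participate = 469.8 − 309 ≈ 161

161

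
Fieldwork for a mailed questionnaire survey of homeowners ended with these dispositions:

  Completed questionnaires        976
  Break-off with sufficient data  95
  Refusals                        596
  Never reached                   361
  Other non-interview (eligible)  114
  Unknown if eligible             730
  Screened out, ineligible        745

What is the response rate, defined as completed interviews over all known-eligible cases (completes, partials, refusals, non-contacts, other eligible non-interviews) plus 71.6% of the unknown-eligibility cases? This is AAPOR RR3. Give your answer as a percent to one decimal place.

Numerator = 976
Known eligible = 976 + 95 + 596 + 361 + 114 = 2142
Estimated eligible among unknowns = 0.7160 × 730 = 522.68
Base = 2142 + 522.68 = 2664.68
RR3 = 976 / 2664.68 = 0.3663

36.6%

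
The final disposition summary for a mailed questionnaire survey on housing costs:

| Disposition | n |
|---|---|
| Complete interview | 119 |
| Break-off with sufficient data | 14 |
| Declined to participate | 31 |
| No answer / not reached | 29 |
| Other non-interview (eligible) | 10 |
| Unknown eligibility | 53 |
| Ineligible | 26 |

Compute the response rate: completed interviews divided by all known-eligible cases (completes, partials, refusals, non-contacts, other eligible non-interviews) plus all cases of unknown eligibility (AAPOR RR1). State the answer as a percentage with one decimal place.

46.5%

Num = 119
Denominator = 119 + 14 + 31 + 29 + 10 + 53 = 256
RR1 = 119 / 256 = 0.4648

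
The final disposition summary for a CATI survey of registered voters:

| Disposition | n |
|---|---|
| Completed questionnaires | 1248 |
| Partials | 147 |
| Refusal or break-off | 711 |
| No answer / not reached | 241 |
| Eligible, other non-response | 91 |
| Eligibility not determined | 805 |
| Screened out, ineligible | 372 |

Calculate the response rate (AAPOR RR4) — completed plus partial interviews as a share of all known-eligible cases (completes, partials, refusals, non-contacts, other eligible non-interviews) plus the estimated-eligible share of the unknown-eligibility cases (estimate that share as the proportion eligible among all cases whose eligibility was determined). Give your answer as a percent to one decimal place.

44.5%

Num: 1248 + 147 = 1395
Determined eligible: 1248 + 147 + 711 + 241 + 91 = 2438
e = 2438 / (2438 + 372) = 2438 / 2810 = 0.8676
Eligible share of unknowns: 0.8676 × 805 = 698.42
Denominator: 2438 + 698.42 = 3136.42
RR4 = 1395 / 3136.42 = 0.4448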